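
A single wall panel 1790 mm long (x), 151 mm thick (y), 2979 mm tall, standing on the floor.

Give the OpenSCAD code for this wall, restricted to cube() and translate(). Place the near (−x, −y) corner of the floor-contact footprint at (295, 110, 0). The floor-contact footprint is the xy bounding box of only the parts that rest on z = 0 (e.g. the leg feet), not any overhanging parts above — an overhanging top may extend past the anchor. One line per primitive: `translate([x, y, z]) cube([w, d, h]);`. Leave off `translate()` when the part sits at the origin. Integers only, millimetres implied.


translate([295, 110, 0]) cube([1790, 151, 2979]);


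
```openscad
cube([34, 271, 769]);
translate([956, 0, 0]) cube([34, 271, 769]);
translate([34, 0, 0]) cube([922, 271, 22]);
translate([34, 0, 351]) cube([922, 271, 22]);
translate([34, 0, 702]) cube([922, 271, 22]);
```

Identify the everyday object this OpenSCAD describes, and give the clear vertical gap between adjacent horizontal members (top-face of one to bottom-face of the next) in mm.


A bookshelf. The clear shelf gap is 329 mm.

Two tall side panels with 3 horizontal boards between them — a bookshelf. The first two shelf undersides are at z = 0 and z = 351; with shelf thickness 22, the clear gap is 351 − 0 − 22 = 329 mm.


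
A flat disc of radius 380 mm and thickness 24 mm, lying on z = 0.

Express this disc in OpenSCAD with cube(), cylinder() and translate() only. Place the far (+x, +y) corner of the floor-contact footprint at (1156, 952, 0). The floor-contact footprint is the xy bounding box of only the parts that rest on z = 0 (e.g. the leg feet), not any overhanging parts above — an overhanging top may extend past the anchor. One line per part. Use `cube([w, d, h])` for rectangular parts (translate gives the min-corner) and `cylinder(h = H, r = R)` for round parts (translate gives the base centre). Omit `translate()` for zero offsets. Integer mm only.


translate([776, 572, 0]) cylinder(h = 24, r = 380);


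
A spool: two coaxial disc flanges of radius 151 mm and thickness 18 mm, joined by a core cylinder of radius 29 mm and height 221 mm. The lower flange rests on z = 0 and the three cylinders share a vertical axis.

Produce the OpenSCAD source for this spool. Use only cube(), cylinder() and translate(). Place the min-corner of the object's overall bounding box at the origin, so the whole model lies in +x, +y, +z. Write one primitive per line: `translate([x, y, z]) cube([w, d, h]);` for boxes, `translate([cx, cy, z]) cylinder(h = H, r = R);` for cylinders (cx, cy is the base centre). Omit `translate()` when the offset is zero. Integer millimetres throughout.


translate([151, 151, 0]) cylinder(h = 18, r = 151);
translate([151, 151, 18]) cylinder(h = 221, r = 29);
translate([151, 151, 239]) cylinder(h = 18, r = 151);


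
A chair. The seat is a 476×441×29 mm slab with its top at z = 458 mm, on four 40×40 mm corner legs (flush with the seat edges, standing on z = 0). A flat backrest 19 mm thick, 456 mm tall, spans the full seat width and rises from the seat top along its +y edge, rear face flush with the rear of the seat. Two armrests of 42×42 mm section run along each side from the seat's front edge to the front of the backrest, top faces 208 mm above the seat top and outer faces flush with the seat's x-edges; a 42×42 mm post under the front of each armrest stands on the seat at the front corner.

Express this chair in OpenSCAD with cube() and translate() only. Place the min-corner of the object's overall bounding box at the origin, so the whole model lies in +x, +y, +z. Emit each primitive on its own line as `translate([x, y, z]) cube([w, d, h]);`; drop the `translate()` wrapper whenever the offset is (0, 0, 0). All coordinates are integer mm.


translate([0, 0, 429]) cube([476, 441, 29]);
cube([40, 40, 429]);
translate([436, 0, 0]) cube([40, 40, 429]);
translate([0, 401, 0]) cube([40, 40, 429]);
translate([436, 401, 0]) cube([40, 40, 429]);
translate([0, 422, 458]) cube([476, 19, 456]);
translate([0, 0, 624]) cube([42, 422, 42]);
translate([434, 0, 624]) cube([42, 422, 42]);
translate([0, 0, 458]) cube([42, 42, 166]);
translate([434, 0, 458]) cube([42, 42, 166]);


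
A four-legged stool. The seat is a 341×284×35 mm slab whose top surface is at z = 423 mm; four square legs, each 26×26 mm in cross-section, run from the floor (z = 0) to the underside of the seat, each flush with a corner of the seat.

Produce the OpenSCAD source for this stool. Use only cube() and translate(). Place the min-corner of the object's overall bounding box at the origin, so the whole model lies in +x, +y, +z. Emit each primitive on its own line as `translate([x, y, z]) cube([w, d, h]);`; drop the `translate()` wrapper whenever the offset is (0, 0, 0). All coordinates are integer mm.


translate([0, 0, 388]) cube([341, 284, 35]);
cube([26, 26, 388]);
translate([315, 0, 0]) cube([26, 26, 388]);
translate([0, 258, 0]) cube([26, 26, 388]);
translate([315, 258, 0]) cube([26, 26, 388]);


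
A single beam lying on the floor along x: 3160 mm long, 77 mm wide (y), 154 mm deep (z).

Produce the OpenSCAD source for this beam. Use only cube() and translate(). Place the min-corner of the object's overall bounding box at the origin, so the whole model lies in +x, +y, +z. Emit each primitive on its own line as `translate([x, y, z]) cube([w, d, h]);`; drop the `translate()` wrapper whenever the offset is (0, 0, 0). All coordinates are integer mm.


cube([3160, 77, 154]);


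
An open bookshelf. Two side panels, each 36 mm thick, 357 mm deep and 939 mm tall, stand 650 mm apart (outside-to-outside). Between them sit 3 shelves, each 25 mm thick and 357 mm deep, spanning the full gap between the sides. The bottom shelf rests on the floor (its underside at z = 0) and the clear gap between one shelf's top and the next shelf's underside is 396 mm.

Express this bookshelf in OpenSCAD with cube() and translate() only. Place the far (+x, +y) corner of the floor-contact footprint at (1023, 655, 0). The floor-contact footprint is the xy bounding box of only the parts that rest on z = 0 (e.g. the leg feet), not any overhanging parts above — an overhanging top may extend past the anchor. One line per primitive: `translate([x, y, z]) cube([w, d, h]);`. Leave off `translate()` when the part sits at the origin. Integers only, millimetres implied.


translate([373, 298, 0]) cube([36, 357, 939]);
translate([987, 298, 0]) cube([36, 357, 939]);
translate([409, 298, 0]) cube([578, 357, 25]);
translate([409, 298, 421]) cube([578, 357, 25]);
translate([409, 298, 842]) cube([578, 357, 25]);


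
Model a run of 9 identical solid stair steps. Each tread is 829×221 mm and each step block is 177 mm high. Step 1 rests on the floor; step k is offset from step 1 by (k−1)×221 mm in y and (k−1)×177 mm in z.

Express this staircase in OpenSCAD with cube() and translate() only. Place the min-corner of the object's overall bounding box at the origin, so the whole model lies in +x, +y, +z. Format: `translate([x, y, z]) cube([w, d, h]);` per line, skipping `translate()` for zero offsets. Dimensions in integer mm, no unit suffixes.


cube([829, 221, 177]);
translate([0, 221, 177]) cube([829, 221, 177]);
translate([0, 442, 354]) cube([829, 221, 177]);
translate([0, 663, 531]) cube([829, 221, 177]);
translate([0, 884, 708]) cube([829, 221, 177]);
translate([0, 1105, 885]) cube([829, 221, 177]);
translate([0, 1326, 1062]) cube([829, 221, 177]);
translate([0, 1547, 1239]) cube([829, 221, 177]);
translate([0, 1768, 1416]) cube([829, 221, 177]);


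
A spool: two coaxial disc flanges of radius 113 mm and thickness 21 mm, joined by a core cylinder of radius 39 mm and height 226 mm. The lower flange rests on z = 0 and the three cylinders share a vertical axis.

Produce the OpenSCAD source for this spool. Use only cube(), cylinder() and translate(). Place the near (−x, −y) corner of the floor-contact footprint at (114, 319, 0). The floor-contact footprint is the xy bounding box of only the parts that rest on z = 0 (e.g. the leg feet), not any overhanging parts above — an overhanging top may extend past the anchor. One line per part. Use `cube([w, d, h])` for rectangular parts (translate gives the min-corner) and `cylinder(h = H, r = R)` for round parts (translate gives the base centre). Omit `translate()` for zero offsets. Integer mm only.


translate([227, 432, 0]) cylinder(h = 21, r = 113);
translate([227, 432, 21]) cylinder(h = 226, r = 39);
translate([227, 432, 247]) cylinder(h = 21, r = 113);


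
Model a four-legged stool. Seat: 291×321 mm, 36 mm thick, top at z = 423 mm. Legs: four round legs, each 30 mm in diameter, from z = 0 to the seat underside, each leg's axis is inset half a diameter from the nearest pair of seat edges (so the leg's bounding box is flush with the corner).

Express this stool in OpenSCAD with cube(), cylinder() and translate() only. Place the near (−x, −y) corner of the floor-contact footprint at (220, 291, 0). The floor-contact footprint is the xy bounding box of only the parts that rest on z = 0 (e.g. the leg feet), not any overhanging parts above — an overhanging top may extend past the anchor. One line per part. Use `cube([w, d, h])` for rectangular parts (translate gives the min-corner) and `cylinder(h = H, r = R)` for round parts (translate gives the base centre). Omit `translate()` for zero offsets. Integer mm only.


translate([220, 291, 387]) cube([291, 321, 36]);
translate([235, 306, 0]) cylinder(h = 387, r = 15);
translate([496, 306, 0]) cylinder(h = 387, r = 15);
translate([235, 597, 0]) cylinder(h = 387, r = 15);
translate([496, 597, 0]) cylinder(h = 387, r = 15);


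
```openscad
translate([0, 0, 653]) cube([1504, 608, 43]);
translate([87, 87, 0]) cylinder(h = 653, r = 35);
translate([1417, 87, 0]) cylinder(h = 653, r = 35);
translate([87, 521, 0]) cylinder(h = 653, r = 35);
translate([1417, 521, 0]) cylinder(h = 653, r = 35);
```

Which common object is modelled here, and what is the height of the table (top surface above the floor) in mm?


A table. The table height is 696 mm.

A 1504×608×43 slab sits at z = 653 on four Ø70 mm round legs — a table. The top surface is at 653 + 43 = 696 mm.


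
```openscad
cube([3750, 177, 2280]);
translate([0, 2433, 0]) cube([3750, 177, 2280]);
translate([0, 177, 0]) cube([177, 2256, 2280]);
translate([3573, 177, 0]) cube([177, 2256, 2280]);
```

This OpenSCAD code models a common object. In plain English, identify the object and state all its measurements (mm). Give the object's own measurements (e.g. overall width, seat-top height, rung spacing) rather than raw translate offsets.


The wall frame of a small rectangular building: four walls, each 2280 mm tall and 177 mm thick, enclosing a footprint 3750 mm (x) by 2610 mm (y) outside-to-outside, with no floor or roof. The front and back walls (the −y and +y sides) span the full width; the two side walls fit between them.


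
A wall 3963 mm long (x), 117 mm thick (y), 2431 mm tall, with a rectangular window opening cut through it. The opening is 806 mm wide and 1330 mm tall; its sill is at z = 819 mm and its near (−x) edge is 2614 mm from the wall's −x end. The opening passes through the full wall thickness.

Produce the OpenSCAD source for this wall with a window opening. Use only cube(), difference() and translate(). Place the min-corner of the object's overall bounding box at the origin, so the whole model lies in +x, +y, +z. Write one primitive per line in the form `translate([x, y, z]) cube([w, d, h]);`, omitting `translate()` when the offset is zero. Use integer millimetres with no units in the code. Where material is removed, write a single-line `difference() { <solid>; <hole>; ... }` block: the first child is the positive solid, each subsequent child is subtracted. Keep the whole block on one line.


difference() { cube([3963, 117, 2431]); translate([2614, 0, 819]) cube([806, 117, 1330]); }


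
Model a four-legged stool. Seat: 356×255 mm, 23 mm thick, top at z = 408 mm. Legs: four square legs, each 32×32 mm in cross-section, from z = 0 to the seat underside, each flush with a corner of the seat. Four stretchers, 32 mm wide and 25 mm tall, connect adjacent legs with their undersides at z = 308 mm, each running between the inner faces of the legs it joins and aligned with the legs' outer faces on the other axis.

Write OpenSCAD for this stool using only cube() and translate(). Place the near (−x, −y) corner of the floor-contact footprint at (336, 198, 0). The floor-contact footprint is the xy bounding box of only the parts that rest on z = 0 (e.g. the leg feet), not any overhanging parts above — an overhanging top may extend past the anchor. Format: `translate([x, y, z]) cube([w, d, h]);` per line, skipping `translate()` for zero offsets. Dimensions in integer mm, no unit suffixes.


// leg_h = 408 - 23 = 385
// stretcher span = 356 - 2*32 = 292
translate([336, 198, 385]) cube([356, 255, 23]);
translate([336, 198, 0]) cube([32, 32, 385]);
translate([660, 198, 0]) cube([32, 32, 385]);
translate([336, 421, 0]) cube([32, 32, 385]);
translate([660, 421, 0]) cube([32, 32, 385]);
translate([368, 198, 308]) cube([292, 32, 25]);
translate([368, 421, 308]) cube([292, 32, 25]);
translate([336, 230, 308]) cube([32, 191, 25]);
translate([660, 230, 308]) cube([32, 191, 25]);


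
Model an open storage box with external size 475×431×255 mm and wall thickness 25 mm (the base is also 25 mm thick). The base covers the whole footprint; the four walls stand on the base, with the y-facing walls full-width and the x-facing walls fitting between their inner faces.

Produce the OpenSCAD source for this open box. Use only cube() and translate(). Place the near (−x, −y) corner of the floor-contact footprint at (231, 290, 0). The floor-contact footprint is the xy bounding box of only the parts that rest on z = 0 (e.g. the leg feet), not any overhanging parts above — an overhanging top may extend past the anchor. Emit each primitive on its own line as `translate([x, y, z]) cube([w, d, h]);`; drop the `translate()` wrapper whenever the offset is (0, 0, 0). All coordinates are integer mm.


translate([231, 290, 0]) cube([475, 431, 25]);
translate([231, 290, 25]) cube([475, 25, 230]);
translate([231, 696, 25]) cube([475, 25, 230]);
translate([231, 315, 25]) cube([25, 381, 230]);
translate([681, 315, 25]) cube([25, 381, 230]);


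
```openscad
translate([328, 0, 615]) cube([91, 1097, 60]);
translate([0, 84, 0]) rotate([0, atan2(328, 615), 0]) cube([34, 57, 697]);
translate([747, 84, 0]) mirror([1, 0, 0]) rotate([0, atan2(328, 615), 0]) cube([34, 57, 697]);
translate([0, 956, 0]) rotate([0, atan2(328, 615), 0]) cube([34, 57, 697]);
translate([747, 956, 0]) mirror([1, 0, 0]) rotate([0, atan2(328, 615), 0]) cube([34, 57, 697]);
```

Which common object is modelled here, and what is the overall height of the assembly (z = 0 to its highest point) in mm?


A sawhorse. The overall height is 675 mm.

A beam across two mirrored pairs of raked legs — a sawhorse. The beam's underside is at z = 615 (matching the legs' vertical rise in atan2(328, 615)) and the beam is 60 mm tall, so its top is at 615 + 60 = 675 mm. The raked legs top out at the beam's underside, so that is the highest point.


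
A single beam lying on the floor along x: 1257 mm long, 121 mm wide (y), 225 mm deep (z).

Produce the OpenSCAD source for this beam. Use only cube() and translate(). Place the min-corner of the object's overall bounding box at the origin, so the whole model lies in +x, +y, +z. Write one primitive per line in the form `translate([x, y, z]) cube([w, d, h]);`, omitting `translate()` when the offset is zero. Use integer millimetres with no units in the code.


cube([1257, 121, 225]);


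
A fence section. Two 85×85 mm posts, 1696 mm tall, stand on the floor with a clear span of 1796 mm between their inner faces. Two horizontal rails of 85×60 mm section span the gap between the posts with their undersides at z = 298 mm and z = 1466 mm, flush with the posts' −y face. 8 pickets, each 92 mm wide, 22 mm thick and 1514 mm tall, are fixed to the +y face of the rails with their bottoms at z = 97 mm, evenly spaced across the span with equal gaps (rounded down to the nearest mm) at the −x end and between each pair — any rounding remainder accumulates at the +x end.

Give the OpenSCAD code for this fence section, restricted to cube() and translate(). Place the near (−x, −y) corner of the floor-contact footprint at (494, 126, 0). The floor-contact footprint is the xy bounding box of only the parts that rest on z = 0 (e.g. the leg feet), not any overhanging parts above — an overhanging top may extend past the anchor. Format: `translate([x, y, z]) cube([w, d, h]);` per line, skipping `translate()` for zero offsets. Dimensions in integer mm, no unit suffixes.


translate([494, 126, 0]) cube([85, 85, 1696]);
translate([2375, 126, 0]) cube([85, 85, 1696]);
translate([579, 126, 298]) cube([1796, 85, 60]);
translate([579, 126, 1466]) cube([1796, 85, 60]);
translate([696, 211, 97]) cube([92, 22, 1514]);
translate([905, 211, 97]) cube([92, 22, 1514]);
translate([1114, 211, 97]) cube([92, 22, 1514]);
translate([1323, 211, 97]) cube([92, 22, 1514]);
translate([1532, 211, 97]) cube([92, 22, 1514]);
translate([1741, 211, 97]) cube([92, 22, 1514]);
translate([1950, 211, 97]) cube([92, 22, 1514]);
translate([2159, 211, 97]) cube([92, 22, 1514]);


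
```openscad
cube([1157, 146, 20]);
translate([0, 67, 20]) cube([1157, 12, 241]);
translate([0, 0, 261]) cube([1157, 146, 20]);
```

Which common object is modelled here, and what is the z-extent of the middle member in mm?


An I-beam. The web height is 241 mm.

Two wide flanges with a thin centred web — an I-beam. Overall 281 mm minus two 20 mm flanges gives a web of 281 − 2·20 = 241 mm.


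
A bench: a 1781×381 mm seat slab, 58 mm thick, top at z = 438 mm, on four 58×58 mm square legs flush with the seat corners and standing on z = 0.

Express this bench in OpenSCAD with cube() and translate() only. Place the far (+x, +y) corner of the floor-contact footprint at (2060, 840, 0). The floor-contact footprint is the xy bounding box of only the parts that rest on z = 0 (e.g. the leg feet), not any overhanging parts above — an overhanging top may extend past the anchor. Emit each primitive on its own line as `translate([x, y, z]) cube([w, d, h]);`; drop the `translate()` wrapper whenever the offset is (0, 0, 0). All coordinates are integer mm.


translate([279, 459, 380]) cube([1781, 381, 58]);
translate([279, 459, 0]) cube([58, 58, 380]);
translate([279, 782, 0]) cube([58, 58, 380]);
translate([2002, 459, 0]) cube([58, 58, 380]);
translate([2002, 782, 0]) cube([58, 58, 380]);


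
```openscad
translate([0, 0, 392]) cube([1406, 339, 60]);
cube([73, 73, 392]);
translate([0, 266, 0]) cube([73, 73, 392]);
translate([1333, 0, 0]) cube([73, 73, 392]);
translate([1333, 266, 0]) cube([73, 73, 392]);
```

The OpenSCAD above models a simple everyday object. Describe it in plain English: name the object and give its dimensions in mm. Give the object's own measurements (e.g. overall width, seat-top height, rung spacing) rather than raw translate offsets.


A long wooden bench with a 1406 mm (x) × 339 mm (y) seat, 60 mm thick, its top surface 452 mm above the floor. Four 73 mm square legs at the seat corners, flush with the edges, run from z = 0 to the seat underside.


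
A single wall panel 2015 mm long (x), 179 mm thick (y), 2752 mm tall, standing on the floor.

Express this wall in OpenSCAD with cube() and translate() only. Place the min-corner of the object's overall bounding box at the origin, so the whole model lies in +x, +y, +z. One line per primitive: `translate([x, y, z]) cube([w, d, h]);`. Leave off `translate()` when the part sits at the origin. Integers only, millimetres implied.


cube([2015, 179, 2752]);


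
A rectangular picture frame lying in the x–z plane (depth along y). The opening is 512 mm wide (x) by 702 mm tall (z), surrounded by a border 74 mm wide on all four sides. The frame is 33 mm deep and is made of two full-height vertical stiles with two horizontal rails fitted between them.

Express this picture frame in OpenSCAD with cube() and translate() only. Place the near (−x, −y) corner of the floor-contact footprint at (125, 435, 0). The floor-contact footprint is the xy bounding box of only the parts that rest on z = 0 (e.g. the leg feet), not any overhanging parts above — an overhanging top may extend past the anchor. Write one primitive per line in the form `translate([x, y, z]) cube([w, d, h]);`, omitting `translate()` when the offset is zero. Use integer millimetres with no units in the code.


translate([125, 435, 0]) cube([74, 33, 850]);
translate([711, 435, 0]) cube([74, 33, 850]);
translate([199, 435, 0]) cube([512, 33, 74]);
translate([199, 435, 776]) cube([512, 33, 74]);


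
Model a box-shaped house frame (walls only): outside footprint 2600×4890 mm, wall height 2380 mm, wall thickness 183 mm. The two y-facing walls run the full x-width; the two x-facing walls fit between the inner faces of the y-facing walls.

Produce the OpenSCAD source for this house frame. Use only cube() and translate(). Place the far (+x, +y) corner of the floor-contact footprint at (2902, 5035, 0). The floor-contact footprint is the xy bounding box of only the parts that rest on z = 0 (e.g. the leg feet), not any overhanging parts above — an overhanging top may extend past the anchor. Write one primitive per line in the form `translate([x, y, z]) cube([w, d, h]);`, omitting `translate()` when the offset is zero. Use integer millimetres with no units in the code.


translate([302, 145, 0]) cube([2600, 183, 2380]);
translate([302, 4852, 0]) cube([2600, 183, 2380]);
translate([302, 328, 0]) cube([183, 4524, 2380]);
translate([2719, 328, 0]) cube([183, 4524, 2380]);


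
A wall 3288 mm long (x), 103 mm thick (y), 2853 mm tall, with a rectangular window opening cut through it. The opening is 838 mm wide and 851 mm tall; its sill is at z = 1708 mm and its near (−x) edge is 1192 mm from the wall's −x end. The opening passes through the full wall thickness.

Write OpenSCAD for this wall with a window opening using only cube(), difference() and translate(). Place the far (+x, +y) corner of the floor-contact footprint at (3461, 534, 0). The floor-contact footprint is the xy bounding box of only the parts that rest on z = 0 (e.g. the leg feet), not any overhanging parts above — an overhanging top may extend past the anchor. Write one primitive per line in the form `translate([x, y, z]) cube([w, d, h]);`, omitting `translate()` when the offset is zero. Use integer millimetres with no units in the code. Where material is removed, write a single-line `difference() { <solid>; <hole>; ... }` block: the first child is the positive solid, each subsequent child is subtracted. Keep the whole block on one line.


difference() { translate([173, 431, 0]) cube([3288, 103, 2853]); translate([1365, 431, 1708]) cube([838, 103, 851]); }


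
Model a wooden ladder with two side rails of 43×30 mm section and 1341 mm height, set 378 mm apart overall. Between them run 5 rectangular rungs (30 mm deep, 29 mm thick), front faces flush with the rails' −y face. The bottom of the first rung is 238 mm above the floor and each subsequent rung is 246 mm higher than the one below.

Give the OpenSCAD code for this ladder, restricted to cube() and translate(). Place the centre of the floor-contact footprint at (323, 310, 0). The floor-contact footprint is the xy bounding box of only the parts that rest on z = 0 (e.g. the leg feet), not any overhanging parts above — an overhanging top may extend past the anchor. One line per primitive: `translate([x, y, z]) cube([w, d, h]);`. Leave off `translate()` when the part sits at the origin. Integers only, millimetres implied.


translate([134, 295, 0]) cube([43, 30, 1341]);
translate([469, 295, 0]) cube([43, 30, 1341]);
translate([177, 295, 238]) cube([292, 30, 29]);
translate([177, 295, 484]) cube([292, 30, 29]);
translate([177, 295, 730]) cube([292, 30, 29]);
translate([177, 295, 976]) cube([292, 30, 29]);
translate([177, 295, 1222]) cube([292, 30, 29]);


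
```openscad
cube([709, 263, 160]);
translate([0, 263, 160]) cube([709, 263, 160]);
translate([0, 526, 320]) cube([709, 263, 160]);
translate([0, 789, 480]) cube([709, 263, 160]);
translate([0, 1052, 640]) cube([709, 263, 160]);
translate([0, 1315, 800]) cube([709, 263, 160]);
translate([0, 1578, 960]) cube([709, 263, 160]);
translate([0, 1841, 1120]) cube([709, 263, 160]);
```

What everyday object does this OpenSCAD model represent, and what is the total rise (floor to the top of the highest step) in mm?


A staircase. The total rise is 1280 mm.

8 identical blocks, each offset up and back from the previous — a staircase. Each step is 160 mm tall and there are 8 of them, so the total rise is 8 × 160 = 1280 mm.


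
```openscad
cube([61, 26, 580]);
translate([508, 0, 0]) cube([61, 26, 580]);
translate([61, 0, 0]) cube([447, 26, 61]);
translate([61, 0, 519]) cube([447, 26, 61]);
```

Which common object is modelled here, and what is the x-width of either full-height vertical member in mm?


A picture frame. The border width is 61 mm.

Four thin pieces enclosing a rectangular opening — a picture frame. The two full-height stiles are 580 mm tall; the top rail sits at z = 519 and is 61 mm tall, so the border above the opening is 580 − 519 = 61 mm, matching the stile x-width.


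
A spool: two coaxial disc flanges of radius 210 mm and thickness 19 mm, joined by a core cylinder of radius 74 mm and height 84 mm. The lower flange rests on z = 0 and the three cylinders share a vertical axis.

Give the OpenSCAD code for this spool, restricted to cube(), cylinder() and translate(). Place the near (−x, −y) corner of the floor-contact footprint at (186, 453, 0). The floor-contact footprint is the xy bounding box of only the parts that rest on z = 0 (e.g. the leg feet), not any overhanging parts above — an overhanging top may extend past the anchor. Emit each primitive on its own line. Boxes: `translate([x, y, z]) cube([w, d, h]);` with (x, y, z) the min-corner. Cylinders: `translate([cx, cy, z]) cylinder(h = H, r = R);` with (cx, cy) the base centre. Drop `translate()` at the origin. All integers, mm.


translate([396, 663, 0]) cylinder(h = 19, r = 210);
translate([396, 663, 19]) cylinder(h = 84, r = 74);
translate([396, 663, 103]) cylinder(h = 19, r = 210);


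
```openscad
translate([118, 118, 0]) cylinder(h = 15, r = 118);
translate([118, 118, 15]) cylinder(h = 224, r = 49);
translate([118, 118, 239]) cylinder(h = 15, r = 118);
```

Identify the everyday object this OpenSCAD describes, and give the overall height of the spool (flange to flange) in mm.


A spool. The overall height is 254 mm.

Three coaxial cylinders, large–small–large — a spool. Two 15 mm flanges and a 224 mm core give 15 + 224 + 15 = 254 mm.


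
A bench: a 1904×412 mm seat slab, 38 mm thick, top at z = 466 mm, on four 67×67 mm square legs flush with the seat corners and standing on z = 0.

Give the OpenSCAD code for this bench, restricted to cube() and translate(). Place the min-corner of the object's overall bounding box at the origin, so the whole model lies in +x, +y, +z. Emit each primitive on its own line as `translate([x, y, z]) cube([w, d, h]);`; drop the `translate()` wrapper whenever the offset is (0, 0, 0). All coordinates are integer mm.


translate([0, 0, 428]) cube([1904, 412, 38]);
cube([67, 67, 428]);
translate([0, 345, 0]) cube([67, 67, 428]);
translate([1837, 0, 0]) cube([67, 67, 428]);
translate([1837, 345, 0]) cube([67, 67, 428]);


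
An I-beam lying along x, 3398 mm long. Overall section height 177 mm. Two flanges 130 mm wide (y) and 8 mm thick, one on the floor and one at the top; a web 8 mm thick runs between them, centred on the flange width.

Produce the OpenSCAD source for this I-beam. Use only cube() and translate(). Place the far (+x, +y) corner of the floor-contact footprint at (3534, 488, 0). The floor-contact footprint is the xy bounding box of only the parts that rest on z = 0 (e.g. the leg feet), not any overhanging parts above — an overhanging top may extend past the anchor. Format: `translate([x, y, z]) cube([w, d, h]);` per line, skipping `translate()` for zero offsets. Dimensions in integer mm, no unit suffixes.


translate([136, 358, 0]) cube([3398, 130, 8]);
translate([136, 419, 8]) cube([3398, 8, 161]);
translate([136, 358, 169]) cube([3398, 130, 8]);


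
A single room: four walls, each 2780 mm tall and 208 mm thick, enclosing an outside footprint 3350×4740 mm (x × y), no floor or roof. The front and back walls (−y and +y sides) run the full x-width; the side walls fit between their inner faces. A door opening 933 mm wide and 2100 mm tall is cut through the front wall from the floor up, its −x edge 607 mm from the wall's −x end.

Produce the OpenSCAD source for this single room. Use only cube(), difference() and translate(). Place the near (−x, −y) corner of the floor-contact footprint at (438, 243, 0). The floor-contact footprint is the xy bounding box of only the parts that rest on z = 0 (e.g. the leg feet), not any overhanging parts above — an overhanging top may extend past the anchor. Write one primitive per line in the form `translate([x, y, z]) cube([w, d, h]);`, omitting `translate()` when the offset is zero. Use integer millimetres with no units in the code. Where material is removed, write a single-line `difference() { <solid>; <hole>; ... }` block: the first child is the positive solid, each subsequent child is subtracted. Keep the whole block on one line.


difference() { translate([438, 243, 0]) cube([3350, 208, 2780]); translate([1045, 243, 0]) cube([933, 208, 2100]); }
translate([438, 4775, 0]) cube([3350, 208, 2780]);
translate([438, 451, 0]) cube([208, 4324, 2780]);
translate([3580, 451, 0]) cube([208, 4324, 2780]);


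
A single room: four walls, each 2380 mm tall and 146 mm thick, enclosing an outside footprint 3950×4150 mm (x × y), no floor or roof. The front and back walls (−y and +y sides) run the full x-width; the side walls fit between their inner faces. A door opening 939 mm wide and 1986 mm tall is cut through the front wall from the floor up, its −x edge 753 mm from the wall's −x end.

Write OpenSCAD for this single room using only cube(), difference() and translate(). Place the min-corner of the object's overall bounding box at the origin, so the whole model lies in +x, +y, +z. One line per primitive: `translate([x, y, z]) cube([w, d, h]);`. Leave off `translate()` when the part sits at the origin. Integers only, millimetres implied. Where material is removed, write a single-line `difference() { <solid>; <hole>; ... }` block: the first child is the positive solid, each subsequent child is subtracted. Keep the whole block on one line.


difference() { cube([3950, 146, 2380]); translate([753, 0, 0]) cube([939, 146, 1986]); }
translate([0, 4004, 0]) cube([3950, 146, 2380]);
translate([0, 146, 0]) cube([146, 3858, 2380]);
translate([3804, 146, 0]) cube([146, 3858, 2380]);


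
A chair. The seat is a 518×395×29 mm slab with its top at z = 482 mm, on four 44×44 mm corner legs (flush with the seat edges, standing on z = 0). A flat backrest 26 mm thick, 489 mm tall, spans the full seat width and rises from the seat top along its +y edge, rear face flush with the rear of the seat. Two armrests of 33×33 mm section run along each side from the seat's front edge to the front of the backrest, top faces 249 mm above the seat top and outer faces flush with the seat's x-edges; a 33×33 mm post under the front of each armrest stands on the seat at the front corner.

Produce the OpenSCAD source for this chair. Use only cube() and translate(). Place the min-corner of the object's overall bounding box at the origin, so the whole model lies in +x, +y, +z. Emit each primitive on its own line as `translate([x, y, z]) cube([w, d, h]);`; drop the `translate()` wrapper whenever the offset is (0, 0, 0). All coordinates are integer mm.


translate([0, 0, 453]) cube([518, 395, 29]);
cube([44, 44, 453]);
translate([474, 0, 0]) cube([44, 44, 453]);
translate([0, 351, 0]) cube([44, 44, 453]);
translate([474, 351, 0]) cube([44, 44, 453]);
translate([0, 369, 482]) cube([518, 26, 489]);
translate([0, 0, 698]) cube([33, 369, 33]);
translate([485, 0, 698]) cube([33, 369, 33]);
translate([0, 0, 482]) cube([33, 33, 216]);
translate([485, 0, 482]) cube([33, 33, 216]);


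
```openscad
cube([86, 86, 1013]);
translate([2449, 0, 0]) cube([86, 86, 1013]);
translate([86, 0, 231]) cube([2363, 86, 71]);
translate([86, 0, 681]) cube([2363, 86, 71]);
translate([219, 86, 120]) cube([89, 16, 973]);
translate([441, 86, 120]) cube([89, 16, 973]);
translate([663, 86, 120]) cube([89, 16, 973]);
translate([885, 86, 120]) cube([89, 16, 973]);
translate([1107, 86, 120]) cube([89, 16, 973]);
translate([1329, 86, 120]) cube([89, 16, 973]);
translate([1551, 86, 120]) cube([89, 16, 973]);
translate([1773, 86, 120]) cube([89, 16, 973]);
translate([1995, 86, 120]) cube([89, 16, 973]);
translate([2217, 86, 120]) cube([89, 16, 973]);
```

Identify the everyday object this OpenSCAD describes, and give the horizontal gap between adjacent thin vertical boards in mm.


A fence section. The picket gap is 133 mm.

Two posts, two rails, 10 pickets — a fence section. Span 2363 mm holds 10 pickets of 89 mm with 11 equal gaps: ⌊(2363 − 10·89) / 11⌋ = 133 mm.


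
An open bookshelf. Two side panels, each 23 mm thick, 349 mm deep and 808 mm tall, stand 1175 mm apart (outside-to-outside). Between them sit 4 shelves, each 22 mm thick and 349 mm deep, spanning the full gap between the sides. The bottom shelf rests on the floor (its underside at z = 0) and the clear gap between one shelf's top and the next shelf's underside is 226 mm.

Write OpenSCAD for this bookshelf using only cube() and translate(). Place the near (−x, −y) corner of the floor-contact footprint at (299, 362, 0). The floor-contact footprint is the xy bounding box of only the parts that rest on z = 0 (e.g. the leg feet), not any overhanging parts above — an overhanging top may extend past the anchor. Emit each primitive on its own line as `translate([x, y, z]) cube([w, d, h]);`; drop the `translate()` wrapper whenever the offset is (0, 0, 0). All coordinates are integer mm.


translate([299, 362, 0]) cube([23, 349, 808]);
translate([1451, 362, 0]) cube([23, 349, 808]);
translate([322, 362, 0]) cube([1129, 349, 22]);
translate([322, 362, 248]) cube([1129, 349, 22]);
translate([322, 362, 496]) cube([1129, 349, 22]);
translate([322, 362, 744]) cube([1129, 349, 22]);


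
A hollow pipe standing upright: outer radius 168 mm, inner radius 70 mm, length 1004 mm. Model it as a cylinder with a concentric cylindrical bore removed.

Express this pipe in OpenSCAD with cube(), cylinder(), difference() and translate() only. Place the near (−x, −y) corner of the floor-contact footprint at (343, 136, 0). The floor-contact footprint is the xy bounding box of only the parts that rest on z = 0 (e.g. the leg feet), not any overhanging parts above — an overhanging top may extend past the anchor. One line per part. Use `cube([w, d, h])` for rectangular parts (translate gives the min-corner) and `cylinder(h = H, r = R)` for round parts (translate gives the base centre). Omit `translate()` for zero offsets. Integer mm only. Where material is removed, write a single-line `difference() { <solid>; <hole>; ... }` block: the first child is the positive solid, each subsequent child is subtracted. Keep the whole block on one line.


difference() { translate([511, 304, 0]) cylinder(h = 1004, r = 168); translate([511, 304, 0]) cylinder(h = 1004, r = 70); }


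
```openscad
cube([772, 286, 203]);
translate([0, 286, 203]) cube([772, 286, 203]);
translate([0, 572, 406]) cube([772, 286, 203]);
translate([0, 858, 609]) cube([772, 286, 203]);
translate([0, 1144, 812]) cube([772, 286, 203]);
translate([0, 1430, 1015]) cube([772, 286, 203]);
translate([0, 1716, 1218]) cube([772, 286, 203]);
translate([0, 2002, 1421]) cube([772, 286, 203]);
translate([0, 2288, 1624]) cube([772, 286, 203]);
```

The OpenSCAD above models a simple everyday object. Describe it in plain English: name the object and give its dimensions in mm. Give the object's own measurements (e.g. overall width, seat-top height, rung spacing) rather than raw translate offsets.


A straight staircase of 9 solid steps. Each step is 772 mm wide (x), 286 mm deep (y, the going) and 203 mm tall (the rise). The first step rests on the floor; each subsequent step sits one going further in +y and one rise higher in +z, directly behind and above the previous step with no overlap.


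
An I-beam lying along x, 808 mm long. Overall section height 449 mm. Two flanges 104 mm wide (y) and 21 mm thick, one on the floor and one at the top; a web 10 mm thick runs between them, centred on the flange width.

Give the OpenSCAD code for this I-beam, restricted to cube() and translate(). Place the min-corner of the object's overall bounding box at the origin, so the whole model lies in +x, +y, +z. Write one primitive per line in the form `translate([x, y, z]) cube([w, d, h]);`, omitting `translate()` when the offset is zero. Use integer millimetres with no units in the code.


cube([808, 104, 21]);
translate([0, 47, 21]) cube([808, 10, 407]);
translate([0, 0, 428]) cube([808, 104, 21]);


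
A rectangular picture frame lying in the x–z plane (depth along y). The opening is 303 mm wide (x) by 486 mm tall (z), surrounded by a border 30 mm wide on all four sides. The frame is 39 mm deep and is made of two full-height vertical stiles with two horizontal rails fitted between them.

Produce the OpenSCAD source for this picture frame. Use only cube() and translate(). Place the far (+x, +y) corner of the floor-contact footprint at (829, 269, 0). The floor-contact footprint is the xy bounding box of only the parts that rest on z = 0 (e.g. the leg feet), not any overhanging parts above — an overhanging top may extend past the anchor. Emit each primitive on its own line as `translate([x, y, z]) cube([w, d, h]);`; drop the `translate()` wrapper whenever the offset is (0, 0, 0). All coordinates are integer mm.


translate([466, 230, 0]) cube([30, 39, 546]);
translate([799, 230, 0]) cube([30, 39, 546]);
translate([496, 230, 0]) cube([303, 39, 30]);
translate([496, 230, 516]) cube([303, 39, 30]);


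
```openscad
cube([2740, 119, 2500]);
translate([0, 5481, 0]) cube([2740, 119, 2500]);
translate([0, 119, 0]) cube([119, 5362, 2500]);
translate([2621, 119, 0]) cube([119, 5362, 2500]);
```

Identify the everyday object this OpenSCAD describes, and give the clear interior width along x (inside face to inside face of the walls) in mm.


A house (or room) frame. The interior width is 2502 mm.

Four 2500 mm walls enclosing a rectangle with no floor or roof — a room or house frame. Outside width is 2740 mm and wall thickness is 119 mm, so the interior width is 2740 − 2 × 119 = 2502 mm.


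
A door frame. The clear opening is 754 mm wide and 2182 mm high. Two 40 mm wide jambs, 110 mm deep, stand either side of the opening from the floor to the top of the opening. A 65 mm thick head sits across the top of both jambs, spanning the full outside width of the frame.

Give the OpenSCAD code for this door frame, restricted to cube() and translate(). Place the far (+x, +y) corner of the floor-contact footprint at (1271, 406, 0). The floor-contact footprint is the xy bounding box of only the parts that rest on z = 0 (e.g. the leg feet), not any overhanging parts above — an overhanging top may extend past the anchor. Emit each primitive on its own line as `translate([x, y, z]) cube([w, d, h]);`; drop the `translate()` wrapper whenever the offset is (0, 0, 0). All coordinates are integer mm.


translate([437, 296, 0]) cube([40, 110, 2182]);
translate([1231, 296, 0]) cube([40, 110, 2182]);
translate([437, 296, 2182]) cube([834, 110, 65]);


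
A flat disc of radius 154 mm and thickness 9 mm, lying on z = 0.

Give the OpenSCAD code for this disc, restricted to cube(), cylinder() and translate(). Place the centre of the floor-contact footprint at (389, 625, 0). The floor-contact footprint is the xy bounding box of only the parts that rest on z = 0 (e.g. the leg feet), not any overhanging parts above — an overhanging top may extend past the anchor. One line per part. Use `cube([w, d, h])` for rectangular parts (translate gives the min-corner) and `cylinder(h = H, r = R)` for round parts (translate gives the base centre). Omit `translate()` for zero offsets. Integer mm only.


translate([389, 625, 0]) cylinder(h = 9, r = 154);
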